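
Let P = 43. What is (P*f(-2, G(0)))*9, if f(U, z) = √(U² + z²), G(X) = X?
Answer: 774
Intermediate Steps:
(P*f(-2, G(0)))*9 = (43*√((-2)² + 0²))*9 = (43*√(4 + 0))*9 = (43*√4)*9 = (43*2)*9 = 86*9 = 774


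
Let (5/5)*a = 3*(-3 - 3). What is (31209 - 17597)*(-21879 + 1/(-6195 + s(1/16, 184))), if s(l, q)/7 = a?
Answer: -1882500941920/6321 ≈ -2.9782e+8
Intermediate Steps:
a = -18 (a = 3*(-3 - 3) = 3*(-6) = -18)
s(l, q) = -126 (s(l, q) = 7*(-18) = -126)
(31209 - 17597)*(-21879 + 1/(-6195 + s(1/16, 184))) = (31209 - 17597)*(-21879 + 1/(-6195 - 126)) = 13612*(-21879 + 1/(-6321)) = 13612*(-21879 - 1/6321) = 13612*(-138297160/6321) = -1882500941920/6321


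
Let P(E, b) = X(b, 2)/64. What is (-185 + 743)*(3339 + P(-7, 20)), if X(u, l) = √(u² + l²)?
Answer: 1863162 + 279*√101/16 ≈ 1.8633e+6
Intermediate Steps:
X(u, l) = √(l² + u²)
P(E, b) = √(4 + b²)/64 (P(E, b) = √(2² + b²)/64 = √(4 + b²)*(1/64) = √(4 + b²)/64)
(-185 + 743)*(3339 + P(-7, 20)) = (-185 + 743)*(3339 + √(4 + 20²)/64) = 558*(3339 + √(4 + 400)/64) = 558*(3339 + √404/64) = 558*(3339 + (2*√101)/64) = 558*(3339 + √101/32) = 1863162 + 279*√101/16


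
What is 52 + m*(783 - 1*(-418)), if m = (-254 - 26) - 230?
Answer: -612458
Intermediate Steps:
m = -510 (m = -280 - 230 = -510)
52 + m*(783 - 1*(-418)) = 52 - 510*(783 - 1*(-418)) = 52 - 510*(783 + 418) = 52 - 510*1201 = 52 - 612510 = -612458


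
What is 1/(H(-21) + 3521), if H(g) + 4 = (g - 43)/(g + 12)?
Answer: 9/31717 ≈ 0.00028376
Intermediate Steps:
H(g) = -4 + (-43 + g)/(12 + g) (H(g) = -4 + (g - 43)/(g + 12) = -4 + (-43 + g)/(12 + g))
1/(H(-21) + 3521) = 1/((-91 - 3*(-21))/(12 - 21) + 3521) = 1/((-91 + 63)/(-9) + 3521) = 1/(-⅑*(-28) + 3521) = 1/(28/9 + 3521) = 1/(31717/9) = 9/31717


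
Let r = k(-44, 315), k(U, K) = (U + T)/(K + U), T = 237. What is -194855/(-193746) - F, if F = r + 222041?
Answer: -11658284151079/52505166 ≈ -2.2204e+5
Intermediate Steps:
k(U, K) = (237 + U)/(K + U) (k(U, K) = (U + 237)/(K + U) = (237 + U)/(K + U))
r = 193/271 (r = (237 - 44)/(315 - 44) = 193/271 ≈ 0.71218)
F = 60173304/271 (F = 193/271 + 222041 = 60173304/271 ≈ 2.2204e+5)
-194855/(-193746) - F = -194855/(-193746) - 1*60173304/271 = -194855*(-1/193746) - 60173304/271 = 194855/193746 - 60173304/271 = -11658284151079/52505166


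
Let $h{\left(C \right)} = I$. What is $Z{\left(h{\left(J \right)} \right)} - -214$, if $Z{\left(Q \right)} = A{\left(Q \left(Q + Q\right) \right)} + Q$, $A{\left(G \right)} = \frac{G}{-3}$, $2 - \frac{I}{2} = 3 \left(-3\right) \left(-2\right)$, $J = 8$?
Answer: $- \frac{1502}{3} \approx -500.67$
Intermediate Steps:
$I = -32$ ($I = 4 - 2 \cdot 3 \left(-3\right) \left(-2\right) = 4 - 2 \left(\left(-9\right) \left(-2\right)\right) = 4 - 36 = -32$)
$h{\left(C \right)} = -32$
$A{\left(G \right)} = - \frac{G}{3}$ ($A{\left(G \right)} = G \left(- \frac{1}{3}\right) = - \frac{G}{3}$)
$Z{\left(Q \right)} = Q - \frac{2 Q^{2}}{3}$ ($Z{\left(Q \right)} = - \frac{Q \left(Q + Q\right)}{3} + Q = - \frac{Q 2 Q}{3} + Q = - \frac{2 Q^{2}}{3} + Q = Q - \frac{2 Q^{2}}{3}$)
$Z{\left(h{\left(J \right)} \right)} - -214 = \frac{1}{3} \left(-32\right) \left(3 - -64\right) - -214 = \frac{1}{3} \left(-32\right) \left(3 + 64\right) + 214 = \frac{1}{3} \left(-32\right) 67 + 214 = - \frac{2144}{3} + 214 = - \frac{1502}{3}$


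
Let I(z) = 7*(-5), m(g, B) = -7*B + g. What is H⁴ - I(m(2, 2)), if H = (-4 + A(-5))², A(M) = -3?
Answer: 5764836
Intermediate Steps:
m(g, B) = g - 7*B
I(z) = -35
H = 49 (H = (-4 - 3)² = (-7)² = 49)
H⁴ - I(m(2, 2)) = 49⁴ - 1*(-35) = 5764801 + 35 = 5764836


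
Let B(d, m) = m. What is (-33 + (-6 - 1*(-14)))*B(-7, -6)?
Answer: 150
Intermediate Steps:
(-33 + (-6 - 1*(-14)))*B(-7, -6) = (-33 + (-6 - 1*(-14)))*(-6) = (-33 + (-6 + 14))*(-6) = (-33 + 8)*(-6) = -25*(-6) = 150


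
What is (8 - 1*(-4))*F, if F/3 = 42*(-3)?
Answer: -4536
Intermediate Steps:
F = -378 (F = 3*(42*(-3)) = 3*(-126) = -378)
(8 - 1*(-4))*F = (8 - 1*(-4))*(-378) = (8 + 4)*(-378) = 12*(-378) = -4536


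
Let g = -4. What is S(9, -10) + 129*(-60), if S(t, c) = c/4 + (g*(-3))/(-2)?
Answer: -15497/2 ≈ -7748.5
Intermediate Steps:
S(t, c) = -6 + c/4 (S(t, c) = c/4 - 4*(-3)/(-2) = c*(¼) + 12*(-½) = c/4 - 6 = -6 + c/4)
S(9, -10) + 129*(-60) = (-6 + (¼)*(-10)) + 129*(-60) = (-6 - 5/2) - 7740 = -17/2 - 7740 = -15497/2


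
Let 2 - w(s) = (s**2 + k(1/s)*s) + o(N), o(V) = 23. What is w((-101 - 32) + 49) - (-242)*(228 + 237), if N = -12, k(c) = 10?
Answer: 106293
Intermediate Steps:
w(s) = -21 - s**2 - 10*s (w(s) = 2 - ((s**2 + 10*s) + 23) = 2 - (23 + s**2 + 10*s) = 2 + (-23 - s**2 - 10*s) = -21 - s**2 - 10*s)
w((-101 - 32) + 49) - (-242)*(228 + 237) = (-21 - ((-101 - 32) + 49)**2 - 10*((-101 - 32) + 49)) - (-242)*(228 + 237) = (-21 - (-133 + 49)**2 - 10*(-133 + 49)) - (-242)*465 = (-21 - 1*(-84)**2 - 10*(-84)) - 1*(-112530) = (-21 - 1*7056 + 840) + 112530 = (-21 - 7056 + 840) + 112530 = -6237 + 112530 = 106293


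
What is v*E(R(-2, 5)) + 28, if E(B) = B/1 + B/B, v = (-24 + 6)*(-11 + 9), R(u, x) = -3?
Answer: -44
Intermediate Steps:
v = 36 (v = -18*(-2) = 36)
E(B) = 1 + B (E(B) = B*1 + 1 = B + 1 = 1 + B)
v*E(R(-2, 5)) + 28 = 36*(1 - 3) + 28 = 36*(-2) + 28 = -72 + 28 = -44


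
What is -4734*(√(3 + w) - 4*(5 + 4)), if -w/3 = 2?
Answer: 170424 - 4734*I*√3 ≈ 1.7042e+5 - 8199.5*I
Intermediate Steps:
w = -6 (w = -3*2 = -6)
-4734*(√(3 + w) - 4*(5 + 4)) = -4734*(√(3 - 6) - 4*(5 + 4)) = -4734*(√(-3) - 4*9) = -4734*(I*√3 - 36) = -4734*(-36 + I*√3) = 170424 - 4734*I*√3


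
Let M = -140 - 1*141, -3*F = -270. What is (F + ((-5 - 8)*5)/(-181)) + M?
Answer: -34506/181 ≈ -190.64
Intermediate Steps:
F = 90 (F = -1/3*(-270) = 90)
M = -281 (M = -140 - 141 = -281)
(F + ((-5 - 8)*5)/(-181)) + M = (90 + ((-5 - 8)*5)/(-181)) - 281 = (90 - 13*5*(-1/181)) - 281 = (90 - 65*(-1/181)) - 281 = (90 + 65/181) - 281 = 16355/181 - 281 = -34506/181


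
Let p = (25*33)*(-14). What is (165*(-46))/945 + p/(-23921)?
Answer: -11376376/1507023 ≈ -7.5489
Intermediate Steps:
p = -11550 (p = 825*(-14) = -11550)
(165*(-46))/945 + p/(-23921) = (165*(-46))/945 - 11550/(-23921) = -7590*1/945 - 11550*(-1/23921) = -506/63 + 11550/23921 = -11376376/1507023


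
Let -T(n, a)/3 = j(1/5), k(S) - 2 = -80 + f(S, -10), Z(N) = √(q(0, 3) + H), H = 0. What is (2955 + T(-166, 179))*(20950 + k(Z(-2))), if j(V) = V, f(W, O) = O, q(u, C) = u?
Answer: 308173464/5 ≈ 6.1635e+7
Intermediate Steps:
Z(N) = 0 (Z(N) = √(0 + 0) = √0 = 0)
k(S) = -88 (k(S) = 2 + (-80 - 10) = 2 - 90 = -88)
T(n, a) = -⅗ (T(n, a) = -3/5 = -3*⅕ = -⅗)
(2955 + T(-166, 179))*(20950 + k(Z(-2))) = (2955 - ⅗)*(20950 - 88) = (14772/5)*20862 = 308173464/5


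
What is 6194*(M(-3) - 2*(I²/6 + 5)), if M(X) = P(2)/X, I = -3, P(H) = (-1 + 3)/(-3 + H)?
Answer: -229178/3 ≈ -76393.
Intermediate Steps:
P(H) = 2/(-3 + H)
M(X) = -2/X (M(X) = (2/(-3 + 2))/X = (2/(-1))/X = (2*(-1))/X = -2/X)
6194*(M(-3) - 2*(I²/6 + 5)) = 6194*(-2/(-3) - 2*((-3)²/6 + 5)) = 6194*(-2*(-⅓) - 2*(9*(⅙) + 5)) = 6194*(⅔ - 2*(3/2 + 5)) = 6194*(⅔ - 2*13/2) = 6194*(⅔ - 13) = 6194*(-37/3) = -229178/3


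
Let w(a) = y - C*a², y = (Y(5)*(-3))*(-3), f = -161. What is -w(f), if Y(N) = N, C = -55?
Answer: -1425700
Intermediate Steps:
y = 45 (y = (5*(-3))*(-3) = -15*(-3) = 45)
w(a) = 45 + 55*a² (w(a) = 45 - (-55)*a² = 45 + 55*a²)
-w(f) = -(45 + 55*(-161)²) = -(45 + 55*25921) = -(45 + 1425655) = -1*1425700 = -1425700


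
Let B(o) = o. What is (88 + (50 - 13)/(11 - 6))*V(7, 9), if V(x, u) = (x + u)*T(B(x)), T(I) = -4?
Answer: -30528/5 ≈ -6105.6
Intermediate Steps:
V(x, u) = -4*u - 4*x (V(x, u) = (x + u)*(-4) = (u + x)*(-4) = -4*u - 4*x)
(88 + (50 - 13)/(11 - 6))*V(7, 9) = (88 + (50 - 13)/(11 - 6))*(-4*9 - 4*7) = (88 + 37/5)*(-36 - 28) = (88 + 37*(1/5))*(-64) = (88 + 37/5)*(-64) = (477/5)*(-64) = -30528/5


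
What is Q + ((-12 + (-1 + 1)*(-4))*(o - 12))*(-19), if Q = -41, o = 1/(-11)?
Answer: -30775/11 ≈ -2797.7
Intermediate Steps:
o = -1/11 ≈ -0.090909
Q + ((-12 + (-1 + 1)*(-4))*(o - 12))*(-19) = -41 + ((-12 + (-1 + 1)*(-4))*(-1/11 - 12))*(-19) = -41 + ((-12 + 0*(-4))*(-133/11))*(-19) = -41 + ((-12 + 0)*(-133/11))*(-19) = -41 - 12*(-133/11)*(-19) = -41 + (1596/11)*(-19) = -41 - 30324/11 = -30775/11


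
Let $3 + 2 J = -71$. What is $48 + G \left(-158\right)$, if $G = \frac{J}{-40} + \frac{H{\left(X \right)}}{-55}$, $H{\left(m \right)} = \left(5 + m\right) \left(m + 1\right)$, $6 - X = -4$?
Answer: $\frac{7517}{20} \approx 375.85$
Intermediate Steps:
$J = -37$ ($J = - \frac{3}{2} + \frac{1}{2} \left(-71\right) = - \frac{3}{2} - \frac{71}{2} = -37$)
$X = 10$ ($X = 6 - -4 = 6 + 4 = 10$)
$H{\left(m \right)} = \left(1 + m\right) \left(5 + m\right)$ ($H{\left(m \right)} = \left(5 + m\right) \left(1 + m\right) = \left(1 + m\right) \left(5 + m\right)$)
$G = - \frac{83}{40}$ ($G = - \frac{37}{-40} + \frac{5 + 10^{2} + 6 \cdot 10}{-55} = \left(-37\right) \left(- \frac{1}{40}\right) + \left(5 + 100 + 60\right) \left(- \frac{1}{55}\right) = \frac{37}{40} + 165 \left(- \frac{1}{55}\right) = \frac{37}{40} - 3 = - \frac{83}{40} \approx -2.075$)
$48 + G \left(-158\right) = 48 - - \frac{6557}{20} = 48 + \frac{6557}{20} = \frac{7517}{20}$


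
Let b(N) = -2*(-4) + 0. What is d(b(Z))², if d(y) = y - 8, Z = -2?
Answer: 0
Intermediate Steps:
b(N) = 8 (b(N) = 8 + 0 = 8)
d(y) = -8 + y
d(b(Z))² = (-8 + 8)² = 0² = 0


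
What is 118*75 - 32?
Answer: 8818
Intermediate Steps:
118*75 - 32 = 8850 - 32 = 8818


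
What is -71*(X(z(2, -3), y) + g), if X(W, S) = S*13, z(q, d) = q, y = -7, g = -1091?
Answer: 83922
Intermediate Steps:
X(W, S) = 13*S
-71*(X(z(2, -3), y) + g) = -71*(13*(-7) - 1091) = -71*(-91 - 1091) = -71*(-1182) = 83922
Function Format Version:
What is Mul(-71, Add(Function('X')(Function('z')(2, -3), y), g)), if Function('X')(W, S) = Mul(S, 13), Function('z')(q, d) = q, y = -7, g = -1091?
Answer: 83922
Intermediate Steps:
Function('X')(W, S) = Mul(13, S)
Mul(-71, Add(Function('X')(Function('z')(2, -3), y), g)) = Mul(-71, Add(Mul(13, -7), -1091)) = Mul(-71, Add(-91, -1091)) = Mul(-71, -1182) = 83922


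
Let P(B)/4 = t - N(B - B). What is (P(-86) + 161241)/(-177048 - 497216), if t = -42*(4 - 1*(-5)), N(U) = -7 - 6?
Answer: -159781/674264 ≈ -0.23697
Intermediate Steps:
N(U) = -13
t = -378 (t = -42*(4 + 5) = -42*9 = -378)
P(B) = -1460 (P(B) = 4*(-378 - 1*(-13)) = 4*(-378 + 13) = 4*(-365) = -1460)
(P(-86) + 161241)/(-177048 - 497216) = (-1460 + 161241)/(-177048 - 497216) = 159781/(-674264) = 159781*(-1/674264) = -159781/674264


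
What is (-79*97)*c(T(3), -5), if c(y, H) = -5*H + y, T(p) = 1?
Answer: -199238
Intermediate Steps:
c(y, H) = y - 5*H
(-79*97)*c(T(3), -5) = (-79*97)*(1 - 5*(-5)) = -7663*(1 + 25) = -7663*26 = -199238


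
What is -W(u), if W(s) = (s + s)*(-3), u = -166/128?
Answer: -249/32 ≈ -7.7813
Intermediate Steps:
u = -83/64 (u = -166*1/128 = -83/64 ≈ -1.2969)
W(s) = -6*s (W(s) = (2*s)*(-3) = -6*s)
-W(u) = -(-6)*(-83)/64 = -1*249/32 = -249/32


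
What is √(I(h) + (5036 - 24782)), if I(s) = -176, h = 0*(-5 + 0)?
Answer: I*√19922 ≈ 141.15*I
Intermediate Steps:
h = 0 (h = 0*(-5) = 0)
√(I(h) + (5036 - 24782)) = √(-176 + (5036 - 24782)) = √(-176 - 19746) = √(-19922) = I*√19922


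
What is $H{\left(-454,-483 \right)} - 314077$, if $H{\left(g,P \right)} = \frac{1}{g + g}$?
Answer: $- \frac{285181917}{908} \approx -3.1408 \cdot 10^{5}$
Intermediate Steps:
$H{\left(g,P \right)} = \frac{1}{2 g}$
$H{\left(-454,-483 \right)} - 314077 = \frac{1}{2 \left(-454\right)} - 314077 = \frac{1}{2} \left(- \frac{1}{454}\right) - 314077 = - \frac{1}{908} - 314077 = - \frac{285181917}{908}$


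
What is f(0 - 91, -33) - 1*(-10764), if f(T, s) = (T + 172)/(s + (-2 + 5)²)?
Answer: 86085/8 ≈ 10761.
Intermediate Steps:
f(T, s) = (172 + T)/(9 + s) (f(T, s) = (172 + T)/(s + 3²) = (172 + T)/(s + 9) = (172 + T)/(9 + s))
f(0 - 91, -33) - 1*(-10764) = (172 + (0 - 91))/(9 - 33) - 1*(-10764) = (172 - 91)/(-24) + 10764 = -1/24*81 + 10764 = -27/8 + 10764 = 86085/8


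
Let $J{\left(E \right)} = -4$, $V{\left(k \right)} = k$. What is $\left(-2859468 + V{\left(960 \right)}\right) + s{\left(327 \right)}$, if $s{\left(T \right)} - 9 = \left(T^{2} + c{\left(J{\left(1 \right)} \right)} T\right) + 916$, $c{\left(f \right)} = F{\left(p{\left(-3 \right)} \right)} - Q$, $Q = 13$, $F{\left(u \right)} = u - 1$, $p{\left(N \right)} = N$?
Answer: $-2756213$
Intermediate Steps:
$F{\left(u \right)} = -1 + u$ ($F{\left(u \right)} = u - 1 = -1 + u$)
$c{\left(f \right)} = -17$ ($c{\left(f \right)} = \left(-1 - 3\right) - 13 = -4 - 13 = -17$)
$s{\left(T \right)} = 925 + T^{2} - 17 T$ ($s{\left(T \right)} = 9 + \left(\left(T^{2} - 17 T\right) + 916\right) = 9 + \left(916 + T^{2} - 17 T\right) = 925 + T^{2} - 17 T$)
$\left(-2859468 + V{\left(960 \right)}\right) + s{\left(327 \right)} = \left(-2859468 + 960\right) + \left(925 + 327^{2} - 5559\right) = -2858508 + \left(925 + 106929 - 5559\right) = -2858508 + 102295 = -2756213$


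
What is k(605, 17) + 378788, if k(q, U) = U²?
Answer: 379077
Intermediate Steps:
k(605, 17) + 378788 = 17² + 378788 = 289 + 378788 = 379077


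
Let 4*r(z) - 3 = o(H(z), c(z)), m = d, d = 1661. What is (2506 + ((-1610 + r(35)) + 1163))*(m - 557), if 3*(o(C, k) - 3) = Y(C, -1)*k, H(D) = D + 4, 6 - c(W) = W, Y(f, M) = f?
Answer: 2170740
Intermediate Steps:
m = 1661
c(W) = 6 - W
H(D) = 4 + D
o(C, k) = 3 + C*k/3 (o(C, k) = 3 + (C*k)/3 = 3 + C*k/3)
r(z) = 3/2 + (4 + z)*(6 - z)/12 (r(z) = ¾ + (3 + (4 + z)*(6 - z)/3)/4 = ¾ + (¾ + (4 + z)*(6 - z)/12) = 3/2 + (4 + z)*(6 - z)/12)
(2506 + ((-1610 + r(35)) + 1163))*(m - 557) = (2506 + ((-1610 + (3/2 - (-6 + 35)*(4 + 35)/12)) + 1163))*(1661 - 557) = (2506 + ((-1610 + (3/2 - 1/12*29*39)) + 1163))*1104 = (2506 + ((-1610 + (3/2 - 377/4)) + 1163))*1104 = (2506 + ((-1610 - 371/4) + 1163))*1104 = (2506 + (-6811/4 + 1163))*1104 = (2506 - 2159/4)*1104 = (7865/4)*1104 = 2170740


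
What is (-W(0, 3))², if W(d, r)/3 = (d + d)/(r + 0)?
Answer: 0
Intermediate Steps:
W(d, r) = 6*d/r (W(d, r) = 3*((d + d)/(r + 0)) = 3*((2*d)/r) = 3*(2*d/r) = 6*d/r)
(-W(0, 3))² = (-6*0/3)² = (-1*0)² = 0² = 0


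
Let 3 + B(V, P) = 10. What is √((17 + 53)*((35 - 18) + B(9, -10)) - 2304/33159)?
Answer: 4*√12827194401/11053 ≈ 40.987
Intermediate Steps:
B(V, P) = 7 (B(V, P) = -3 + 10 = 7)
√((17 + 53)*((35 - 18) + B(9, -10)) - 2304/33159) = √((17 + 53)*((35 - 18) + 7) - 2304/33159) = √(70*(17 + 7) - 2304*1/33159) = √(70*24 - 768/11053) = √(1680 - 768/11053) = √(18568272/11053) = 4*√12827194401/11053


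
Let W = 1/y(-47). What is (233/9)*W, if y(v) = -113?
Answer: -233/1017 ≈ -0.22911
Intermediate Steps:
W = -1/113 (W = 1/(-113) = -1/113 ≈ -0.0088496)
(233/9)*W = (233/9)*(-1/113) = -233/1017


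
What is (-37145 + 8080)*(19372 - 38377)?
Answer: 552380325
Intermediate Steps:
(-37145 + 8080)*(19372 - 38377) = -29065*(-19005) = 552380325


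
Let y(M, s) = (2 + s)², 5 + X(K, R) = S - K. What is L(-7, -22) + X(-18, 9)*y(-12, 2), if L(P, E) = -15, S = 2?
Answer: 225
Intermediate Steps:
X(K, R) = -3 - K (X(K, R) = -5 + (2 - K) = -3 - K)
L(-7, -22) + X(-18, 9)*y(-12, 2) = -15 + (-3 - 1*(-18))*(2 + 2)² = -15 + (-3 + 18)*4² = -15 + 15*16 = -15 + 240 = 225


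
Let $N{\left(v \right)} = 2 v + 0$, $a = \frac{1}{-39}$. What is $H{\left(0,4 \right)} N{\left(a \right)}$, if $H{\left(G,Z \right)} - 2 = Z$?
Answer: $- \frac{4}{13} \approx -0.30769$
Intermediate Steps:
$a = - \frac{1}{39} \approx -0.025641$
$H{\left(G,Z \right)} = 2 + Z$
$N{\left(v \right)} = 2 v$
$H{\left(0,4 \right)} N{\left(a \right)} = \left(2 + 4\right) 2 \left(- \frac{1}{39}\right) = 6 \left(- \frac{2}{39}\right) = - \frac{4}{13}$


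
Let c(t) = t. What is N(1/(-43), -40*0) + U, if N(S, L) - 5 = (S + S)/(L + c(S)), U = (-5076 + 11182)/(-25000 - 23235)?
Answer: 331539/48235 ≈ 6.8734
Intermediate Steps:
U = -6106/48235 (U = 6106/(-48235) = 6106*(-1/48235) = -6106/48235 ≈ -0.12659)
N(S, L) = 5 + 2*S/(L + S) (N(S, L) = 5 + (S + S)/(L + S) = 5 + (2*S)/(L + S) = 5 + 2*S/(L + S))
N(1/(-43), -40*0) + U = (5*(-40*0) + 7/(-43))/(-40*0 + 1/(-43)) - 6106/48235 = (5*0 + 7*(-1/43))/(0 - 1/43) - 6106/48235 = (0 - 7/43)/(-1/43) - 6106/48235 = -43*(-7/43) - 6106/48235 = 7 - 6106/48235 = 331539/48235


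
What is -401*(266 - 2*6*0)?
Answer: -106666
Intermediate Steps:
-401*(266 - 2*6*0) = -401*(266 - 12*0) = -401*(266 + 0) = -401*266 = -106666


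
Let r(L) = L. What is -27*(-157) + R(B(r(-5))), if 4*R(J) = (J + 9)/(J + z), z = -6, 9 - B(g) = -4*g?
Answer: 144127/34 ≈ 4239.0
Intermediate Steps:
B(g) = 9 + 4*g (B(g) = 9 - (-4)*g = 9 + 4*g)
R(J) = (9 + J)/(4*(-6 + J)) (R(J) = ((J + 9)/(J - 6))/4 = ((9 + J)/(-6 + J))/4 = (9 + J)/(4*(-6 + J)))
-27*(-157) + R(B(r(-5))) = -27*(-157) + (9 + (9 + 4*(-5)))/(4*(-6 + (9 + 4*(-5)))) = 4239 + (9 + (9 - 20))/(4*(-6 + (9 - 20))) = 4239 + (9 - 11)/(4*(-6 - 11)) = 4239 + (¼)*(-2)/(-17) = 4239 + (¼)*(-1/17)*(-2) = 4239 + 1/34 = 144127/34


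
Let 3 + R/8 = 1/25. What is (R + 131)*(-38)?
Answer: -101954/25 ≈ -4078.2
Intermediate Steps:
R = -592/25 (R = -24 + 8/25 = -592/25 ≈ -23.680)
(R + 131)*(-38) = (-592/25 + 131)*(-38) = (2683/25)*(-38) = -101954/25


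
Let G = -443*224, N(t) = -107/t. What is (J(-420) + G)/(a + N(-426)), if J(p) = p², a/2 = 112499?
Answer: 32873568/95849255 ≈ 0.34297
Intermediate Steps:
a = 224998 (a = 2*112499 = 224998)
G = -99232
(J(-420) + G)/(a + N(-426)) = ((-420)² - 99232)/(224998 - 107/(-426)) = (176400 - 99232)/(224998 - 107*(-1/426)) = 77168/(224998 + 107/426) = 77168/(95849255/426) = 77168*(426/95849255) = 32873568/95849255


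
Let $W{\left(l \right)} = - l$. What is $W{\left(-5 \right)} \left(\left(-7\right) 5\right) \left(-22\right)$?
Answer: $3850$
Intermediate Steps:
$W{\left(-5 \right)} \left(\left(-7\right) 5\right) \left(-22\right) = \left(-1\right) \left(-5\right) \left(\left(-7\right) 5\right) \left(-22\right) = 5 \left(-35\right) \left(-22\right) = \left(-175\right) \left(-22\right) = 3850$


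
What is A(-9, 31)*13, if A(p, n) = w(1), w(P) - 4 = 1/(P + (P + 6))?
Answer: 429/8 ≈ 53.625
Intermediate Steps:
w(P) = 4 + 1/(6 + 2*P) (w(P) = 4 + 1/(P + (P + 6)) = 4 + 1/(P + (6 + P)) = 4 + 1/(6 + 2*P))
A(p, n) = 33/8 (A(p, n) = (25 + 8*1)/(2*(3 + 1)) = (½)*(25 + 8)/4 = (½)*(¼)*33 = 33/8)
A(-9, 31)*13 = (33/8)*13 = 429/8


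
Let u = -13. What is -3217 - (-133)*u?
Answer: -4946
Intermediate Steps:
-3217 - (-133)*u = -3217 - (-133)*(-13) = -3217 - 1*1729 = -3217 - 1729 = -4946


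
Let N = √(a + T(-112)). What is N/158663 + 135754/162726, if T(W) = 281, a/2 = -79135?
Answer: 67877/81363 + I*√157989/158663 ≈ 0.83425 + 0.0025052*I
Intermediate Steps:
a = -158270 (a = 2*(-79135) = -158270)
N = I*√157989 (N = √(-158270 + 281) = √(-157989) = I*√157989 ≈ 397.48*I)
N/158663 + 135754/162726 = (I*√157989)/158663 + 135754/162726 = (I*√157989)*(1/158663) + 135754*(1/162726) = I*√157989/158663 + 67877/81363 = 67877/81363 + I*√157989/158663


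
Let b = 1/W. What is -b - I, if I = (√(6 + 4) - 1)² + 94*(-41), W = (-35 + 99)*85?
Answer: 20905919/5440 + 2*√10 ≈ 3849.3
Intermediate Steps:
W = 5440 (W = 64*85 = 5440)
b = 1/5440 ≈ 0.00018382
I = -3854 + (-1 + √10)² (I = (√10 - 1)² - 3854 = (-1 + √10)² - 3854 = -3854 + (-1 + √10)² ≈ -3849.3)
-b - I = -1*1/5440 - (-3854 + (1 - √10)²) = -1/5440 + (3854 - (1 - √10)²) = 20965759/5440 - (1 - √10)²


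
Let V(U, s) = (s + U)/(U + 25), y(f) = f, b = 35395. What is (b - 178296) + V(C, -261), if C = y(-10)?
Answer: -2143786/15 ≈ -1.4292e+5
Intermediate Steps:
C = -10
V(U, s) = (U + s)/(25 + U)
(b - 178296) + V(C, -261) = (35395 - 178296) + (-10 - 261)/(25 - 10) = -142901 - 271/15 = -2143786/15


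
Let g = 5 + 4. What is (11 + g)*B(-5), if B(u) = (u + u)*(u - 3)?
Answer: 1600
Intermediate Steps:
B(u) = 2*u*(-3 + u) (B(u) = (2*u)*(-3 + u) = 2*u*(-3 + u))
g = 9
(11 + g)*B(-5) = (11 + 9)*(2*(-5)*(-3 - 5)) = 20*(2*(-5)*(-8)) = 20*80 = 1600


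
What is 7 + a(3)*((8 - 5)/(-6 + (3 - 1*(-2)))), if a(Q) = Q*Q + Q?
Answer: -29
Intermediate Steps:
a(Q) = Q + Q² (a(Q) = Q² + Q = Q + Q²)
7 + a(3)*((8 - 5)/(-6 + (3 - 1*(-2)))) = 7 + (3*(1 + 3))*((8 - 5)/(-6 + (3 - 1*(-2)))) = 7 + (3*4)*(3/(-6 + (3 + 2))) = 7 + 12*(3/(-6 + 5)) = 7 + 12*(3/(-1)) = 7 + 12*(3*(-1)) = 7 + 12*(-3) = 7 - 36 = -29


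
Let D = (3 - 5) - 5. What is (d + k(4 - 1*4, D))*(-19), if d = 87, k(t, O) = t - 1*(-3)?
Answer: -1710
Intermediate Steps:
D = -7 (D = -2 - 5 = -7)
k(t, O) = 3 + t (k(t, O) = t + 3 = 3 + t)
(d + k(4 - 1*4, D))*(-19) = (87 + (3 + (4 - 1*4)))*(-19) = (87 + (3 + (4 - 4)))*(-19) = (87 + (3 + 0))*(-19) = (87 + 3)*(-19) = 90*(-19) = -1710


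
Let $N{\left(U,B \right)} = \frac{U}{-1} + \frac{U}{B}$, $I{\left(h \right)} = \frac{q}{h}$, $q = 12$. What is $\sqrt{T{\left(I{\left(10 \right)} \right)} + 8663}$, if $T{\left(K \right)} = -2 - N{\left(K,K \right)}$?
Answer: $\frac{\sqrt{216530}}{5} \approx 93.066$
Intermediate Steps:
$I{\left(h \right)} = \frac{12}{h}$
$N{\left(U,B \right)} = - U + \frac{U}{B}$ ($N{\left(U,B \right)} = U \left(-1\right) + \frac{U}{B} = - U + \frac{U}{B}$)
$T{\left(K \right)} = -3 + K$ ($T{\left(K \right)} = -2 - \left(- K + \frac{K}{K}\right) = -2 - \left(- K + 1\right) = -2 - \left(1 - K\right) = -2 + \left(-1 + K\right) = -3 + K$)
$\sqrt{T{\left(I{\left(10 \right)} \right)} + 8663} = \sqrt{\left(-3 + \frac{12}{10}\right) + 8663} = \sqrt{\left(-3 + 12 \cdot \frac{1}{10}\right) + 8663} = \sqrt{\left(-3 + \frac{6}{5}\right) + 8663} = \sqrt{- \frac{9}{5} + 8663} = \sqrt{\frac{43306}{5}} = \frac{\sqrt{216530}}{5}$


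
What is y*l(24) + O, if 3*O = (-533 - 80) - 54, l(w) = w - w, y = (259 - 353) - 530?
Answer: -667/3 ≈ -222.33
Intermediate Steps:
y = -624 (y = -94 - 530 = -624)
l(w) = 0
O = -667/3 (O = ((-533 - 80) - 54)/3 = (-613 - 54)/3 = (⅓)*(-667) = -667/3 ≈ -222.33)
y*l(24) + O = -624*0 - 667/3 = 0 - 667/3 = -667/3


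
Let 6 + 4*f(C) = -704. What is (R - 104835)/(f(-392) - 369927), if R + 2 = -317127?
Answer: 843928/740209 ≈ 1.1401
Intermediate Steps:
R = -317129 (R = -2 - 317127 = -317129)
f(C) = -355/2 (f(C) = -3/2 + (1/4)*(-704) = -3/2 - 176 = -355/2)
(R - 104835)/(f(-392) - 369927) = (-317129 - 104835)/(-355/2 - 369927) = -421964/(-740209/2) = -421964*(-2/740209) = 843928/740209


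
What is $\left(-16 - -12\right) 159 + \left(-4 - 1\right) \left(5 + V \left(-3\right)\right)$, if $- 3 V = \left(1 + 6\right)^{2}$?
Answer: $-906$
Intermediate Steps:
$V = - \frac{49}{3}$ ($V = - \frac{\left(1 + 6\right)^{2}}{3} = - \frac{7^{2}}{3} = \left(- \frac{1}{3}\right) 49 = - \frac{49}{3} \approx -16.333$)
$\left(-16 - -12\right) 159 + \left(-4 - 1\right) \left(5 + V \left(-3\right)\right) = \left(-16 - -12\right) 159 + \left(-4 - 1\right) \left(5 - -49\right) = \left(-16 + 12\right) 159 - 5 \left(5 + 49\right) = \left(-4\right) 159 - 270 = -636 - 270 = -906$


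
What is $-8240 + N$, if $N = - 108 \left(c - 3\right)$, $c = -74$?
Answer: $76$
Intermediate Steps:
$N = 8316$ ($N = - 108 \left(-74 - 3\right) = \left(-108\right) \left(-77\right) = 8316$)
$-8240 + N = -8240 + 8316 = 76$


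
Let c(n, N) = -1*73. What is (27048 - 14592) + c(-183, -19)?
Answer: 12383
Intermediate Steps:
c(n, N) = -73
(27048 - 14592) + c(-183, -19) = (27048 - 14592) - 73 = 12456 - 73 = 12383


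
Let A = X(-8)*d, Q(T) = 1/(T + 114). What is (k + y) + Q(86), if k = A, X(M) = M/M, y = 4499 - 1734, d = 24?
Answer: 557801/200 ≈ 2789.0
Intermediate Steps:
Q(T) = 1/(114 + T)
y = 2765
X(M) = 1
A = 24 (A = 1*24 = 24)
k = 24
(k + y) + Q(86) = (24 + 2765) + 1/(114 + 86) = 2789 + 1/200 = 557801/200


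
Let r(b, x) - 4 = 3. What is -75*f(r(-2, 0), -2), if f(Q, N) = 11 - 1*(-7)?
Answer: -1350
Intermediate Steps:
r(b, x) = 7 (r(b, x) = 4 + 3 = 7)
f(Q, N) = 18 (f(Q, N) = 11 + 7 = 18)
-75*f(r(-2, 0), -2) = -75*18 = -1350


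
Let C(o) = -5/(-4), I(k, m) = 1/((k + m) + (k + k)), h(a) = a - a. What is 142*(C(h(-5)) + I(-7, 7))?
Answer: 2343/14 ≈ 167.36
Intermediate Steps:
h(a) = 0
I(k, m) = 1/(m + 3*k) (I(k, m) = 1/((k + m) + 2*k) = 1/(m + 3*k))
C(o) = 5/4 (C(o) = -5*(-1/4) = 5/4)
142*(C(h(-5)) + I(-7, 7)) = 142*(5/4 + 1/(7 + 3*(-7))) = 142*(5/4 + 1/(7 - 21)) = 142*(5/4 + 1/(-14)) = 142*(5/4 - 1/14) = 142*(33/28) = 2343/14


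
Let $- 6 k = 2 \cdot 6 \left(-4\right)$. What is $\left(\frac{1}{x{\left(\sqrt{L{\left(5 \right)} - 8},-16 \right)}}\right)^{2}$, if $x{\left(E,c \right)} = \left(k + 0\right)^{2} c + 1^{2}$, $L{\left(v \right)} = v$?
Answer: $\frac{1}{1046529} \approx 9.5554 \cdot 10^{-7}$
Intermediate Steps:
$k = 8$ ($k = - \frac{2 \cdot 6 \left(-4\right)}{6} = - \frac{12 \left(-4\right)}{6} = \left(- \frac{1}{6}\right) \left(-48\right) = 8$)
$x{\left(E,c \right)} = 1 + 64 c$ ($x{\left(E,c \right)} = \left(8 + 0\right)^{2} c + 1^{2} = 8^{2} c + 1 = 64 c + 1 = 1 + 64 c$)
$\left(\frac{1}{x{\left(\sqrt{L{\left(5 \right)} - 8},-16 \right)}}\right)^{2} = \left(\frac{1}{1 + 64 \left(-16\right)}\right)^{2} = \left(\frac{1}{1 - 1024}\right)^{2} = \left(\frac{1}{-1023}\right)^{2} = \left(- \frac{1}{1023}\right)^{2} = \frac{1}{1046529}$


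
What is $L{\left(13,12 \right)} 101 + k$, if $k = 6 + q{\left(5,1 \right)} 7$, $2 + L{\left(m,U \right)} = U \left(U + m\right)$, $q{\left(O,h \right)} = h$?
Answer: $30111$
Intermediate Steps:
$L{\left(m,U \right)} = -2 + U \left(U + m\right)$
$k = 13$ ($k = 6 + 1 \cdot 7 = 6 + 7 = 13$)
$L{\left(13,12 \right)} 101 + k = \left(-2 + 12^{2} + 12 \cdot 13\right) 101 + 13 = \left(-2 + 144 + 156\right) 101 + 13 = 298 \cdot 101 + 13 = 30098 + 13 = 30111$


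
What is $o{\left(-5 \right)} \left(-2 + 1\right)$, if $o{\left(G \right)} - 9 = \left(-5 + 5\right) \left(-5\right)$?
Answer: $-9$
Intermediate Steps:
$o{\left(G \right)} = 9$ ($o{\left(G \right)} = 9 + \left(-5 + 5\right) \left(-5\right) = 9 + 0 \left(-5\right) = 9 + 0 = 9$)
$o{\left(-5 \right)} \left(-2 + 1\right) = 9 \left(-2 + 1\right) = 9 \left(-1\right) = -9$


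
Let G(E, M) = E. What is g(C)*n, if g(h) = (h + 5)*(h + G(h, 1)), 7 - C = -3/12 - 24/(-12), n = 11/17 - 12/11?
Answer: -71463/1496 ≈ -47.769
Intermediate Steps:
n = -83/187 (n = 11*(1/17) - 12*1/11 = 11/17 - 12/11 = -83/187 ≈ -0.44385)
C = 21/4 (C = 7 - (-3/12 - 24/(-12)) = 7 - (-3*1/12 - 24*(-1/12)) = 7 - (-¼ + 2) = 7 - 1*7/4 = 7 - 7/4 = 21/4 ≈ 5.2500)
g(h) = 2*h*(5 + h) (g(h) = (h + 5)*(h + h) = (5 + h)*(2*h) = 2*h*(5 + h))
g(C)*n = (2*(21/4)*(5 + 21/4))*(-83/187) = (2*(21/4)*(41/4))*(-83/187) = (861/8)*(-83/187) = -71463/1496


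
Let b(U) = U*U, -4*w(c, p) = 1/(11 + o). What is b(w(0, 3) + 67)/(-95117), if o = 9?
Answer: -28718881/608748800 ≈ -0.047177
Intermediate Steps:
w(c, p) = -1/80 (w(c, p) = -1/(4*(11 + 9)) = -¼/20 = -¼*1/20 = -1/80)
b(U) = U²
b(w(0, 3) + 67)/(-95117) = (-1/80 + 67)²/(-95117) = (5359/80)²*(-1/95117) = (28718881/6400)*(-1/95117) = -28718881/608748800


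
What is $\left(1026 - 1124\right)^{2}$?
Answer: $9604$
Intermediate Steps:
$\left(1026 - 1124\right)^{2} = \left(-98\right)^{2} = 9604$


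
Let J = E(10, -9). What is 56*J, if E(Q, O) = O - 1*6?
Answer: -840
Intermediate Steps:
E(Q, O) = -6 + O (E(Q, O) = O - 6 = -6 + O)
J = -15 (J = -6 - 9 = -15)
56*J = 56*(-15) = -840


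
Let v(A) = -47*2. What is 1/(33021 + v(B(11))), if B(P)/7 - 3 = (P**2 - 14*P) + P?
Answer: 1/32927 ≈ 3.0370e-5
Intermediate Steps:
B(P) = 21 - 91*P + 7*P**2 (B(P) = 21 + 7*((P**2 - 14*P) + P) = 21 + 7*(P**2 - 13*P) = 21 + (-91*P + 7*P**2) = 21 - 91*P + 7*P**2)
v(A) = -94
1/(33021 + v(B(11))) = 1/(33021 - 94) = 1/32927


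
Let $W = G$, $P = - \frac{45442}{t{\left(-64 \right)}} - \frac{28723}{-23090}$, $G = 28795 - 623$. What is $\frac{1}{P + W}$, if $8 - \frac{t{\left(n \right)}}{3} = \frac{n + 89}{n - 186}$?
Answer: $\frac{5610870}{147583851529} \approx 3.8018 \cdot 10^{-5}$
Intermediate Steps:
$t{\left(n \right)} = 24 - \frac{3 \left(89 + n\right)}{-186 + n}$ ($t{\left(n \right)} = 24 - 3 \frac{n + 89}{n - 186} = 24 - 3 \frac{89 + n}{-186 + n} = 24 - \frac{3 \left(89 + n\right)}{-186 + n}$)
$G = 28172$ ($G = 28795 - 623 = 28172$)
$P = - \frac{10485578111}{5610870}$ ($P = - \frac{45442}{3 \frac{1}{-186 - 64} \left(-1577 + 7 \left(-64\right)\right)} - \frac{28723}{-23090} = - \frac{45442}{3 \frac{1}{-250} \left(-1577 - 448\right)} - - \frac{28723}{23090} = - \frac{45442}{3 \left(- \frac{1}{250}\right) \left(-2025\right)} + \frac{28723}{23090} = - \frac{45442}{\frac{243}{10}} + \frac{28723}{23090} = \left(-45442\right) \frac{10}{243} + \frac{28723}{23090} = - \frac{454420}{243} + \frac{28723}{23090} = - \frac{10485578111}{5610870} \approx -1868.8$)
$W = 28172$
$\frac{1}{P + W} = \frac{1}{- \frac{10485578111}{5610870} + 28172} = \frac{1}{\frac{147583851529}{5610870}} = \frac{5610870}{147583851529}$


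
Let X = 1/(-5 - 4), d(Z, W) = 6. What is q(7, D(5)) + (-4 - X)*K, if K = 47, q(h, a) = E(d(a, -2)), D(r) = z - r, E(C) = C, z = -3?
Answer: -1591/9 ≈ -176.78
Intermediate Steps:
X = -⅑ (X = 1/(-9) = -⅑ ≈ -0.11111)
D(r) = -3 - r
q(h, a) = 6
q(7, D(5)) + (-4 - X)*K = 6 + (-4 - 1*(-⅑))*47 = 6 + (-4 + ⅑)*47 = 6 - 35/9*47 = 6 - 1645/9 = -1591/9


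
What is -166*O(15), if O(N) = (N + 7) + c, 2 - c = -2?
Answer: -4316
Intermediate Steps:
c = 4 (c = 2 - 1*(-2) = 2 + 2 = 4)
O(N) = 11 + N (O(N) = (N + 7) + 4 = (7 + N) + 4 = 11 + N)
-166*O(15) = -166*(11 + 15) = -166*26 = -4316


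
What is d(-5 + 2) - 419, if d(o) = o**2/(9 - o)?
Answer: -1673/4 ≈ -418.25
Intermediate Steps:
d(-5 + 2) - 419 = -(-5 + 2)**2/(-9 + (-5 + 2)) - 419 = -1*(-3)**2/(-9 - 3) - 419 = -1*9/(-12) - 419 = -1*9*(-1/12) - 419 = 3/4 - 419 = -1673/4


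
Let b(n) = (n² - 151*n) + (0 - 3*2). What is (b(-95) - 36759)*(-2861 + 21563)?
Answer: -250513290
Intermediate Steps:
b(n) = -6 + n² - 151*n (b(n) = (n² - 151*n) + (0 - 6) = (n² - 151*n) - 6 = -6 + n² - 151*n)
(b(-95) - 36759)*(-2861 + 21563) = ((-6 + (-95)² - 151*(-95)) - 36759)*(-2861 + 21563) = ((-6 + 9025 + 14345) - 36759)*18702 = (23364 - 36759)*18702 = -13395*18702 = -250513290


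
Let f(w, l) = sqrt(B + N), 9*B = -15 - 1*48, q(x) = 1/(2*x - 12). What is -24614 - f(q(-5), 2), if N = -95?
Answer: -24614 - I*sqrt(102) ≈ -24614.0 - 10.1*I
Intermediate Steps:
q(x) = 1/(-12 + 2*x)
B = -7 (B = (-15 - 1*48)/9 = (-15 - 48)/9 = (1/9)*(-63) = -7)
f(w, l) = I*sqrt(102) (f(w, l) = sqrt(-7 - 95) = sqrt(-102) = I*sqrt(102))
-24614 - f(q(-5), 2) = -24614 - I*sqrt(102)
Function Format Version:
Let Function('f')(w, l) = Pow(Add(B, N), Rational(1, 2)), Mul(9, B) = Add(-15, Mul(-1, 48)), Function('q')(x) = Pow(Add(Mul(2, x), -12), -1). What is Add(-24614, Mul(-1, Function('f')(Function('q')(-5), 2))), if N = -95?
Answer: Add(-24614, Mul(-1, I, Pow(102, Rational(1, 2)))) ≈ Add(-24614., Mul(-10.100, I))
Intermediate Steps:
Function('q')(x) = Pow(Add(-12, Mul(2, x)), -1)
B = -7 (B = Mul(Rational(1, 9), Add(-15, Mul(-1, 48))) = Mul(Rational(1, 9), Add(-15, -48)) = Mul(Rational(1, 9), -63) = -7)
Function('f')(w, l) = Mul(I, Pow(102, Rational(1, 2))) (Function('f')(w, l) = Pow(Add(-7, -95), Rational(1, 2)) = Pow(-102, Rational(1, 2)) = Mul(I, Pow(102, Rational(1, 2))))
Add(-24614, Mul(-1, Function('f')(Function('q')(-5), 2))) = Add(-24614, Mul(-1, Mul(I, Pow(102, Rational(1, 2))))) = Add(-24614, Mul(-1, I, Pow(102, Rational(1, 2))))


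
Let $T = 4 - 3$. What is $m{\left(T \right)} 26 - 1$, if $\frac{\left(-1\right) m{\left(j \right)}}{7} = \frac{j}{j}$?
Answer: $-183$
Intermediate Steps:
$T = 1$
$m{\left(j \right)} = -7$ ($m{\left(j \right)} = - 7 \frac{j}{j} = \left(-7\right) 1 = -7$)
$m{\left(T \right)} 26 - 1 = \left(-7\right) 26 - 1 = -182 - 1 = -183$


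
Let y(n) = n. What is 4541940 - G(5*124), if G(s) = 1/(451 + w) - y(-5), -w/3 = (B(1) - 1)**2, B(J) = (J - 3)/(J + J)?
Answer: 1993909464/439 ≈ 4.5419e+6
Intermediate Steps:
B(J) = (-3 + J)/(2*J) (B(J) = (-3 + J)/((2*J)) = (-3 + J)*(1/(2*J)) = (-3 + J)/(2*J))
w = -12 (w = -3*((1/2)*(-3 + 1)/1 - 1)**2 = -3*((1/2)*1*(-2) - 1)**2 = -3*(-1 - 1)**2 = -3*(-2)**2 = -3*4 = -12)
G(s) = 2196/439 (G(s) = 1/(451 - 12) - 1*(-5) = 1/439 + 5 = 2196/439)
4541940 - G(5*124) = 4541940 - 1*2196/439 = 4541940 - 2196/439 = 1993909464/439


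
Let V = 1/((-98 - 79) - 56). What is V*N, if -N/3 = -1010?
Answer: -3030/233 ≈ -13.004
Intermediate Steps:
N = 3030 (N = -3*(-1010) = 3030)
V = -1/233 (V = 1/(-177 - 56) = 1/(-233) = -1/233 ≈ -0.0042918)
V*N = -1/233*3030 = -3030/233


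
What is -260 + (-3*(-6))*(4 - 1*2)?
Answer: -224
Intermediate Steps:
-260 + (-3*(-6))*(4 - 1*2) = -260 + 18*(4 - 2) = -260 + 18*2 = -260 + 36 = -224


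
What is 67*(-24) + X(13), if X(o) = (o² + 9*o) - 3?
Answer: -1325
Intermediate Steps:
X(o) = -3 + o² + 9*o
67*(-24) + X(13) = 67*(-24) + (-3 + 13² + 9*13) = -1608 + (-3 + 169 + 117) = -1608 + 283 = -1325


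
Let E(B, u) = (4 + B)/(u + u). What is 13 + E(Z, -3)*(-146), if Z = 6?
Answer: 769/3 ≈ 256.33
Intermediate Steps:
E(B, u) = (4 + B)/(2*u) (E(B, u) = (4 + B)/((2*u)) = (4 + B)*(1/(2*u)) = (4 + B)/(2*u))
13 + E(Z, -3)*(-146) = 13 + ((½)*(4 + 6)/(-3))*(-146) = 13 + ((½)*(-⅓)*10)*(-146) = 13 - 5/3*(-146) = 13 + 730/3 = 769/3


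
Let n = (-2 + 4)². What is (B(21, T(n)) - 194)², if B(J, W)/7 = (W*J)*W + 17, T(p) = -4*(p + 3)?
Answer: 13264819929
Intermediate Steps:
n = 4 (n = 2² = 4)
T(p) = -12 - 4*p (T(p) = -4*(3 + p) = -12 - 4*p)
B(J, W) = 119 + 7*J*W² (B(J, W) = 7*((W*J)*W + 17) = 7*((J*W)*W + 17) = 7*(J*W² + 17) = 7*(17 + J*W²) = 119 + 7*J*W²)
(B(21, T(n)) - 194)² = ((119 + 7*21*(-12 - 4*4)²) - 194)² = ((119 + 7*21*(-12 - 16)²) - 194)² = ((119 + 7*21*(-28)²) - 194)² = ((119 + 7*21*784) - 194)² = ((119 + 115248) - 194)² = (115367 - 194)² = 115173² = 13264819929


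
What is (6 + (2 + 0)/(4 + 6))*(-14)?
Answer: -434/5 ≈ -86.800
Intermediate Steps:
(6 + (2 + 0)/(4 + 6))*(-14) = (6 + 2/10)*(-14) = (6 + 2*(1/10))*(-14) = (6 + 1/5)*(-14) = (31/5)*(-14) = -434/5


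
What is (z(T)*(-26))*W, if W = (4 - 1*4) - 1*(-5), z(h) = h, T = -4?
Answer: 520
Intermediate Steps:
W = 5 (W = (4 - 4) + 5 = 0 + 5 = 5)
(z(T)*(-26))*W = -4*(-26)*5 = 104*5 = 520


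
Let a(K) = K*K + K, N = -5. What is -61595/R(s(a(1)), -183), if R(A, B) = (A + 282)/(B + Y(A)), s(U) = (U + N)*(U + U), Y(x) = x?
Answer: 800735/18 ≈ 44485.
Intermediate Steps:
a(K) = K + K² (a(K) = K² + K = K + K²)
s(U) = 2*U*(-5 + U) (s(U) = (U - 5)*(U + U) = (-5 + U)*(2*U) = 2*U*(-5 + U))
R(A, B) = (282 + A)/(A + B) (R(A, B) = (A + 282)/(B + A) = (282 + A)/(A + B))
-61595/R(s(a(1)), -183) = -61595*(2*(1*(1 + 1))*(-5 + 1*(1 + 1)) - 183)/(282 + 2*(1*(1 + 1))*(-5 + 1*(1 + 1))) = -61595*(2*(1*2)*(-5 + 1*2) - 183)/(282 + 2*(1*2)*(-5 + 1*2)) = -61595*(2*2*(-5 + 2) - 183)/(282 + 2*2*(-5 + 2)) = -61595*(2*2*(-3) - 183)/(282 + 2*2*(-3)) = -61595*(-12 - 183)/(282 - 12) = -61595/(270/(-195)) = -61595/((-1/195*270)) = -61595/(-18/13) = -61595*(-13/18) = 800735/18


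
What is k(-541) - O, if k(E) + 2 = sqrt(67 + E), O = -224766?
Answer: 224764 + I*sqrt(474) ≈ 2.2476e+5 + 21.772*I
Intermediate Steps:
k(E) = -2 + sqrt(67 + E)
k(-541) - O = (-2 + sqrt(67 - 541)) - 1*(-224766) = (-2 + sqrt(-474)) + 224766 = (-2 + I*sqrt(474)) + 224766 = 224764 + I*sqrt(474)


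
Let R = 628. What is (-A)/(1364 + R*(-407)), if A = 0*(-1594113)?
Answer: 0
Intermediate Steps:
A = 0
(-A)/(1364 + R*(-407)) = (-1*0)/(1364 + 628*(-407)) = 0/(1364 - 255596) = 0/(-254232) = 0*(-1/254232) = 0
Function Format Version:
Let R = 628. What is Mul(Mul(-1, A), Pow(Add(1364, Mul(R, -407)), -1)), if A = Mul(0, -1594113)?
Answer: 0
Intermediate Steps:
A = 0
Mul(Mul(-1, A), Pow(Add(1364, Mul(R, -407)), -1)) = Mul(Mul(-1, 0), Pow(Add(1364, Mul(628, -407)), -1)) = Mul(0, Pow(Add(1364, -255596), -1)) = Mul(0, Pow(-254232, -1)) = Mul(0, Rational(-1, 254232)) = 0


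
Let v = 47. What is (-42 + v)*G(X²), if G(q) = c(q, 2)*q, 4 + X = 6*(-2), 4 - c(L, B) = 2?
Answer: 2560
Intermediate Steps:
c(L, B) = 2 (c(L, B) = 4 - 1*2 = 4 - 2 = 2)
X = -16 (X = -4 + 6*(-2) = -4 - 12 = -16)
G(q) = 2*q
(-42 + v)*G(X²) = (-42 + 47)*(2*(-16)²) = 5*(2*256) = 5*512 = 2560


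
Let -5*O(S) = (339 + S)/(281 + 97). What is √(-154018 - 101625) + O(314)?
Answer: -653/1890 + I*√255643 ≈ -0.3455 + 505.61*I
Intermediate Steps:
O(S) = -113/630 - S/1890 (O(S) = -(339 + S)/(5*(281 + 97)) = -(339 + S)/(5*378) = -(113/126 + S/378)/5 = -113/630 - S/1890)
√(-154018 - 101625) + O(314) = √(-154018 - 101625) + (-113/630 - 1/1890*314) = √(-255643) + (-113/630 - 157/945) = I*√255643 - 653/1890 = -653/1890 + I*√255643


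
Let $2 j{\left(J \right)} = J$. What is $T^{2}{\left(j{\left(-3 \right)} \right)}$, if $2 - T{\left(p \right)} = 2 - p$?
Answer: $\frac{9}{4} \approx 2.25$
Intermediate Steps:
$j{\left(J \right)} = \frac{J}{2}$
$T{\left(p \right)} = p$ ($T{\left(p \right)} = 2 - \left(2 - p\right) = 2 + \left(-2 + p\right) = p$)
$T^{2}{\left(j{\left(-3 \right)} \right)} = \left(\frac{1}{2} \left(-3\right)\right)^{2} = \left(- \frac{3}{2}\right)^{2} = \frac{9}{4}$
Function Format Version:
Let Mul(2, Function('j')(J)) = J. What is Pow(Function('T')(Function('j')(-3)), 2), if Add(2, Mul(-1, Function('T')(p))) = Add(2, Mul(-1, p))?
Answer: Rational(9, 4) ≈ 2.2500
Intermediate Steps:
Function('j')(J) = Mul(Rational(1, 2), J)
Function('T')(p) = p (Function('T')(p) = Add(2, Mul(-1, Add(2, Mul(-1, p)))) = Add(2, Add(-2, p)) = p)
Pow(Function('T')(Function('j')(-3)), 2) = Pow(Mul(Rational(1, 2), -3), 2) = Pow(Rational(-3, 2), 2) = Rational(9, 4)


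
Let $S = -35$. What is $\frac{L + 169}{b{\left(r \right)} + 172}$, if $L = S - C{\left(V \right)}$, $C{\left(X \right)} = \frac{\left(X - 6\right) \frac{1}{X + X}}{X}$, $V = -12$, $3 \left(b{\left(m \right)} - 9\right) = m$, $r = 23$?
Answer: $\frac{6435}{9056} \approx 0.71058$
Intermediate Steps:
$b{\left(m \right)} = 9 + \frac{m}{3}$
$C{\left(X \right)} = \frac{-6 + X}{2 X^{2}}$ ($C{\left(X \right)} = \frac{\left(-6 + X\right) \frac{1}{2 X}}{X} = \frac{\frac{1}{2} \frac{1}{X} \left(-6 + X\right)}{X} = \frac{-6 + X}{2 X^{2}}$)
$L = - \frac{559}{16}$ ($L = -35 - \frac{-6 - 12}{2 \cdot 144} = -35 - \frac{1}{2} \cdot \frac{1}{144} \left(-18\right) = -35 - - \frac{1}{16} = -35 + \frac{1}{16} = - \frac{559}{16} \approx -34.938$)
$\frac{L + 169}{b{\left(r \right)} + 172} = \frac{- \frac{559}{16} + 169}{\left(9 + \frac{1}{3} \cdot 23\right) + 172} = \frac{2145}{16 \left(\left(9 + \frac{23}{3}\right) + 172\right)} = \frac{2145}{16 \left(\frac{50}{3} + 172\right)} = \frac{2145}{16 \cdot \frac{566}{3}} = \frac{2145}{16} \cdot \frac{3}{566} = \frac{6435}{9056}$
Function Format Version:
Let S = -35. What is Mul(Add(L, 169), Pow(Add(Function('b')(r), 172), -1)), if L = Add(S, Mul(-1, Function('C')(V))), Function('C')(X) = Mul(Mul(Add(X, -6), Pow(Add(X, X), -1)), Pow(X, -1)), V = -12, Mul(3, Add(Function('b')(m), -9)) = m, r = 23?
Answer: Rational(6435, 9056) ≈ 0.71058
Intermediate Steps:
Function('b')(m) = Add(9, Mul(Rational(1, 3), m))
Function('C')(X) = Mul(Rational(1, 2), Pow(X, -2), Add(-6, X)) (Function('C')(X) = Mul(Mul(Add(-6, X), Pow(Mul(2, X), -1)), Pow(X, -1)) = Mul(Mul(Add(-6, X), Mul(Rational(1, 2), Pow(X, -1))), Pow(X, -1)) = Mul(Mul(Rational(1, 2), Pow(X, -1), Add(-6, X)), Pow(X, -1)) = Mul(Rational(1, 2), Pow(X, -2), Add(-6, X)))
L = Rational(-559, 16) (L = Add(-35, Mul(-1, Mul(Rational(1, 2), Pow(-12, -2), Add(-6, -12)))) = Add(-35, Mul(-1, Mul(Rational(1, 2), Rational(1, 144), -18))) = Add(-35, Mul(-1, Rational(-1, 16))) = Add(-35, Rational(1, 16)) = Rational(-559, 16) ≈ -34.938)
Mul(Add(L, 169), Pow(Add(Function('b')(r), 172), -1)) = Mul(Add(Rational(-559, 16), 169), Pow(Add(Add(9, Mul(Rational(1, 3), 23)), 172), -1)) = Mul(Rational(2145, 16), Pow(Add(Add(9, Rational(23, 3)), 172), -1)) = Mul(Rational(2145, 16), Pow(Add(Rational(50, 3), 172), -1)) = Mul(Rational(2145, 16), Pow(Rational(566, 3), -1)) = Mul(Rational(2145, 16), Rational(3, 566)) = Rational(6435, 9056)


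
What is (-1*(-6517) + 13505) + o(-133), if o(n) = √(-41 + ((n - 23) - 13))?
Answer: 20022 + I*√210 ≈ 20022.0 + 14.491*I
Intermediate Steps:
o(n) = √(-77 + n) (o(n) = √(-41 + ((-23 + n) - 13)) = √(-41 + (-36 + n)) = √(-77 + n))
(-1*(-6517) + 13505) + o(-133) = (-1*(-6517) + 13505) + √(-77 - 133) = (6517 + 13505) + √(-210) = 20022 + I*√210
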